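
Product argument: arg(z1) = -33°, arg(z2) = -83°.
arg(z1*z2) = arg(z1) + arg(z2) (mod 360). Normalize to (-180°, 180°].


arg(z1*z2) = -33° - 83° = -116°
Normalized to (-180°, 180°]: -116°

-116°


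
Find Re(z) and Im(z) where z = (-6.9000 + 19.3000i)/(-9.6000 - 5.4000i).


Multiply by conjugate: (-6.9000 + 19.3000i)(-9.6000 + 5.4000i) / ((-9.6)^2 + (-5.4)^2)
Numerator real = -6.9*(-9.6) + 19.3*(-5.4) = -37.98
Numerator imag = 19.3*(-9.6) - (-6.9)*(-5.4) = -222.54
Denominator = 121.32
Re(z) = -37.98/121.32 = -0.3131
Im(z) = -222.54/121.32 = -1.8343

Re(z) = -0.3131, Im(z) = -1.8343


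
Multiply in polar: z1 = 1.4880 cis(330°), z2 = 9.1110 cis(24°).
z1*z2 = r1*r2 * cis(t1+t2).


r = 1.4880 * 9.1110 = 13.5572
theta = 330° + 24° = 354° = 354° (mod 360)

13.5572 cis(354°)


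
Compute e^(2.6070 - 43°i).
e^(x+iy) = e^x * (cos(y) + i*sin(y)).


e^2.6070 = 13.5583
cos(-43°) = 0.73135
sin(-43°) = -0.681998
Real = 13.5583*0.73135 = 9.9159
Imag = 13.5583*(-0.681998) = -9.2467

9.9159 - 9.2467i


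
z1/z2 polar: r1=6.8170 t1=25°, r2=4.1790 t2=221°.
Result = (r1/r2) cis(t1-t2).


r = 6.8170 / 4.1790 = 1.6313
theta = 25° - 221° = -196° = 164° (mod 360)

1.6313 cis(164°)


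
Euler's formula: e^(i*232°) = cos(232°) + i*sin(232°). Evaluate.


cos(232°) = -0.6157
sin(232°) = -0.7880

e^(i*232°) = -0.6157 - 0.7880i


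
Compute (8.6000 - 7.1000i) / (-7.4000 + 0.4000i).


Conjugate of z2 = -7.4000 - 0.4000i
Numerator: (8.6000 - 7.1000i)(-7.4000 - 0.4000i) = -66.4800 + 49.1000i
Denominator: (-7.4)^2 + 0.4^2 = 54.92
Result = (-66.4800 + 49.1000i)/54.92

-1.2105 + 0.8940i


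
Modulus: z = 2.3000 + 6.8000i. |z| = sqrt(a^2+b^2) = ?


|z| = sqrt(2.3^2 + 6.8^2) = sqrt(5.29 + 46.24) = sqrt(51.53) = 7.1784

|z| = 7.1784


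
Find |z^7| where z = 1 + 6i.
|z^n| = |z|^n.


|z| = sqrt(1+36) = sqrt(37) = 6.0828
|z^7| = |z|^7 = (sqrt(37))^7 = 37^3 * sqrt(37) = 50653*sqrt(37)

|z^7| = 50653*sqrt(37) ≈ 308110.1704


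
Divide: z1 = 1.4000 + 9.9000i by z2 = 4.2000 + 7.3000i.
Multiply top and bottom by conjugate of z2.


Conjugate of z2 = 4.2000 - 7.3000i
Numerator: (1.4000 + 9.9000i)(4.2000 - 7.3000i) = 78.1500 + 31.3600i
Denominator: 4.2^2 + 7.3^2 = 70.93
Result = (78.1500 + 31.3600i)/70.93

1.1018 + 0.4421i


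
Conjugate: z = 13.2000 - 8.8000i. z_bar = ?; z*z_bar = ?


z_bar = 13.2000 + 8.8000i
z*z_bar = 13.2^2 + (-8.8)^2 = 174.24 + 77.44 = 251.68

z_bar = 13.2000 + 8.8000i, z*z_bar = 251.68


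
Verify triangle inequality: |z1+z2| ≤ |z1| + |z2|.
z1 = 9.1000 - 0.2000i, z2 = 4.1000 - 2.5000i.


|z1| = sqrt(9.1^2 + (-0.2)^2) = sqrt(82.85) = 9.1022
|z2| = sqrt(4.1^2 + (-2.5)^2) = sqrt(23.06) = 4.8021
z1+z2 = 13.2000 - 2.7000i
|z1+z2| = sqrt(181.53) = 13.4733
|z1|+|z2| = 9.1022 + 4.8021 = 13.9043

|z1+z2| = 13.4733 ≤ |z1|+|z2| = 13.9043 (verified)


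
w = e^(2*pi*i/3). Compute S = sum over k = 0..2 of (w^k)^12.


The roots are w_k = w^k with w = e^(2*pi*i/3), and (w^k)^12 = (w^12)^k.
So S = 1 + u + u^2 + ... + u^(2) with u = w^12.
12 = 4*3 + 0, so 12 is a multiple of 3 and u = (w^3)^4 = 1.
Every one of the 3 terms equals 1: S = 3

S = 3


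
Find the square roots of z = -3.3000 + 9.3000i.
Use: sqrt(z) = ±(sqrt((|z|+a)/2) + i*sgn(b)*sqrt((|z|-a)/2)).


|z| = sqrt(10.89+86.49) = 9.8681
sqrt((|z|+a)/2) = sqrt((9.8681+(-3.3))/2) = sqrt(3.2841) = 1.8122
sqrt((|z|-a)/2) = sqrt((9.8681-(-3.3))/2) = sqrt(6.5841) = 2.5659

±(1.8122 + 2.5659i) i.e. 1.8122 + 2.5659i and -1.8122 - 2.5659i


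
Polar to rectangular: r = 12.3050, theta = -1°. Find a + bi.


a = 12.3050*cos(-1°) = 12.3050*0.999848 = 12.3031
b = 12.3050*sin(-1°) = 12.3050*(-0.0174524) = -0.2148

12.3031 - 0.2148i


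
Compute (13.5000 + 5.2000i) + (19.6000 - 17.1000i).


Real: 13.5 + 19.6 = 33.1
Imag: 5.2 - 17.1 = -11.9

33.1000 - 11.9000i


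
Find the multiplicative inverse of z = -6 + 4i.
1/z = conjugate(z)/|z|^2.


|z|^2 = 36+16 = 52
1/z = (-6 - 4i)/52

1/z = -0.1154 - 0.0769i


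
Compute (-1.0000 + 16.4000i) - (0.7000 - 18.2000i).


Real: -1 - 0.7 = -1.7
Imag: 16.4 + 18.2 = 34.6

-1.7000 + 34.6000i


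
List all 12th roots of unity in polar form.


The 12th roots of unity are cis(360k/12°) for k=0..11
Angle step = 360/12 = 30°
Primitive root: cis(30°)
Primitive root = 0.8660 + 0.5000i

12 roots at angles: 0°, 30°, 60°, 90°, 120°, 150°, 180°, 210°, 240°, 270°, 300°, 330°


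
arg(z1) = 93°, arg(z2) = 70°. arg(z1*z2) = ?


arg(z1*z2) = 93° + 70° = 163°
Normalized to (-180°, 180°]: 163°

163°


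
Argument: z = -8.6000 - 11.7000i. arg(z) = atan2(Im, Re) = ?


Re = -8.6, Im = -11.7
arg = atan2(-11.7, -8.6) = -126.3175 degrees

arg(z) = -126.3175 degrees


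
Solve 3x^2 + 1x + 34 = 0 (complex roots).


disc = 1^2 - 4*3*34 = 1 - 408 = -407
sqrt(|disc|) = sqrt(407) = 20.1742
Real part = -1/(2*3) = -0.1667
Imag part = 20.1742/(2*3) = 3.3624

-0.1667 ± 3.3624i


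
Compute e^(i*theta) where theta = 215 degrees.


cos(215°) = -0.8192
sin(215°) = -0.5736

e^(i*215°) = -0.8192 - 0.5736i


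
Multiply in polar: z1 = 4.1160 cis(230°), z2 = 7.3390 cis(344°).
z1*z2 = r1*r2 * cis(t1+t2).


r = 4.1160 * 7.3390 = 30.2073
theta = 230° + 344° = 574° = 214° (mod 360)

30.2073 cis(214°)


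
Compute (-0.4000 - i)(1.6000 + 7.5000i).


Real = -0.4*1.6 - (-1)*7.5 = -0.64 - (-7.5) = 6.86
Imag = -0.4*7.5 + 1.6*(-1) = -3 - (1.6) = -4.6

6.8600 - 4.6000i


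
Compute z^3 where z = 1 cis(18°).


r^3 = 1^3 = 1
n*theta = 3*18° = 54° = 54° (mod 360)
a = 1*cos(54°) = 0.5878
b = 1*sin(54°) = 0.8090

1 cis(54°) = 0.5878 + 0.8090i


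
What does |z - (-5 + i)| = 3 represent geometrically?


|z - z0| = r is a circle with center z0 and radius r.
Center = (-5, 1), radius = 3

Circle with center (-5, 1) and radius 3


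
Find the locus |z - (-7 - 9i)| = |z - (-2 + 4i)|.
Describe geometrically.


Equal distances means the locus is the perpendicular bisector of z1 and z2.
Midpoint = ((-7+(-2))/2, (-9+4)/2) = (-4.5000, -2.5000)

Perpendicular bisector through (-4.5000, -2.5000)


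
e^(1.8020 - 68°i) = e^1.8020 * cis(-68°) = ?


e^1.8020 = 6.0618
cos(-68°) = 0.3746
sin(-68°) = -0.92718
Real = 6.0618*0.3746 = 2.2708
Imag = 6.0618*(-0.92718) = -5.6204

2.2708 - 5.6204i


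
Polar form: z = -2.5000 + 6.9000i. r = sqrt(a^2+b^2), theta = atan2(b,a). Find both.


r = sqrt(6.25+47.61) = sqrt(53.86) = 7.3389
theta = atan2(6.9, -2.5) = 109.9164 degrees

r = 7.3389, theta = 109.9164 degrees


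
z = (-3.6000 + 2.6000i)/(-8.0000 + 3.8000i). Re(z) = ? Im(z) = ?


Multiply by conjugate: (-3.6000 + 2.6000i)(-8.0000 - 3.8000i) / ((-8)^2 + 3.8^2)
Numerator real = -3.6*(-8) + 2.6*3.8 = 38.68
Numerator imag = 2.6*(-8) - (-3.6)*3.8 = -7.12
Denominator = 78.44
Re(z) = 38.68/78.44 = 0.4931
Im(z) = -7.12/78.44 = -0.0908

Re(z) = 0.4931, Im(z) = -0.0908


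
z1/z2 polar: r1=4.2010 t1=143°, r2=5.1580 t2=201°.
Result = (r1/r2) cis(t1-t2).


r = 4.2010 / 5.1580 = 0.8145
theta = 143° - 201° = -58° = 302° (mod 360)

0.8145 cis(302°)


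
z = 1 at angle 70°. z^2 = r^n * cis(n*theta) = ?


r^2 = 1^2 = 1
n*theta = 2*70° = 140° = 140° (mod 360)
a = 1*cos(140°) = -0.7660
b = 1*sin(140°) = 0.6428

1 cis(140°) = -0.7660 + 0.6428i


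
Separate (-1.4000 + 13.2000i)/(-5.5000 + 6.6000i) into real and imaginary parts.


Multiply by conjugate: (-1.4000 + 13.2000i)(-5.5000 - 6.6000i) / ((-5.5)^2 + 6.6^2)
Numerator real = -1.4*(-5.5) + 13.2*6.6 = 94.82
Numerator imag = 13.2*(-5.5) - (-1.4)*6.6 = -63.36
Denominator = 73.81
Re(z) = 94.82/73.81 = 1.2846
Im(z) = -63.36/73.81 = -0.8584

Re(z) = 1.2846, Im(z) = -0.8584


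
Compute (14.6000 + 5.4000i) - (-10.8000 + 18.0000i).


Real: 14.6 + 10.8 = 25.4
Imag: 5.4 - 18 = -12.6

25.4000 - 12.6000i


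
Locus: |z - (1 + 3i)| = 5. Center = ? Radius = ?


|z - z0| = r is a circle with center z0 and radius r.
Center = (1, 3), radius = 5

Circle with center (1, 3) and radius 5


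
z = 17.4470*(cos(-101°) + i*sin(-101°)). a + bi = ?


a = 17.4470*cos(-101°) = 17.4470*(-0.190809) = -3.3290
b = 17.4470*sin(-101°) = 17.4470*(-0.981627) = -17.1264

-3.3290 - 17.1264i


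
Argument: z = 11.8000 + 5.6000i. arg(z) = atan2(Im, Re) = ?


Re = 11.8, Im = 5.6
arg = atan2(5.6, 11.8) = 25.3879 degrees

arg(z) = 25.3879 degrees


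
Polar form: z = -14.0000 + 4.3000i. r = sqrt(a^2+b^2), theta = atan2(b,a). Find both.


r = sqrt(196+18.49) = sqrt(214.49) = 14.6455
theta = atan2(4.3, -14) = 162.9260 degrees

r = 14.6455, theta = 162.9260 degrees


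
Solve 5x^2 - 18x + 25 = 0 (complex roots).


disc = (-18)^2 - 4*5*25 = 324 - 500 = -176
sqrt(|disc|) = sqrt(176) = 13.2665
Real part = 18/(2*5) = 1.8000
Imag part = 13.2665/(2*5) = 1.3266

1.8000 ± 1.3266i


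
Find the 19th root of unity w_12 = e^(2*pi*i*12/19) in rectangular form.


Angle = 360*12/19 = 227.3684°
a = cos(227.3684°) = -0.6773
b = sin(227.3684°) = -0.7357

-0.6773 - 0.7357i


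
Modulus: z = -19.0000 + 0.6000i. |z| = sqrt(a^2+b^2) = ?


|z| = sqrt((-19)^2 + 0.6^2) = sqrt(361 + 0.36) = sqrt(361.36) = 19.0095

|z| = 19.0095


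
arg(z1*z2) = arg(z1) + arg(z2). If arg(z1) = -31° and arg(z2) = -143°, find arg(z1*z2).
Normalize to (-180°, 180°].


arg(z1*z2) = -31° - 143° = -174°
Normalized to (-180°, 180°]: -174°

-174°


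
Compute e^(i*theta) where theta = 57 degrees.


cos(57°) = 0.5446
sin(57°) = 0.8387

e^(i*57°) = 0.5446 + 0.8387i


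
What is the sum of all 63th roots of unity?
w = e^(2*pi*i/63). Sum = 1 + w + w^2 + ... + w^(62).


The sum of all 63th roots of unity is 0.
Geometric series: (1 - w^63)/(1 - w) = (1-1)/(1-w) = 0 since w^63 = 1, w ≠ 1.
Alternatively: coefficient of z^62 in z^63 - 1 is 0.

0


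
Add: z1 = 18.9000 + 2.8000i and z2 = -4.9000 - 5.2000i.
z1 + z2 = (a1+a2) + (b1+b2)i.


Real: 18.9 - 4.9 = 14
Imag: 2.8 - 5.2 = -2.4

14.0000 - 2.4000i


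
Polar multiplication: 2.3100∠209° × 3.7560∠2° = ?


r = 2.3100 * 3.7560 = 8.6764
theta = 209° + 2° = 211° = 211° (mod 360)

8.6764 cis(211°)


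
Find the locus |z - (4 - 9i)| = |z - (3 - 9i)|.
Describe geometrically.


Equal distances means the locus is the perpendicular bisector of z1 and z2.
Midpoint = ((4+3)/2, (-9+(-9))/2) = (3.5000, -9.0000)

Perpendicular bisector through (3.5000, -9.0000)


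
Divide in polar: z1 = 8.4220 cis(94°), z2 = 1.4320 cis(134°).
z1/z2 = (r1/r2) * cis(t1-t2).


r = 8.4220 / 1.4320 = 5.8813
theta = 94° - 134° = -40° = 320° (mod 360)

5.8813 cis(320°)


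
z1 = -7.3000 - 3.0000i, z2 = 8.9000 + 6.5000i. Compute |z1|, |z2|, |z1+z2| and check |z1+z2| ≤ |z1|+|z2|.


|z1| = sqrt((-7.3)^2 + (-3)^2) = sqrt(62.29) = 7.8924
|z2| = sqrt(8.9^2 + 6.5^2) = sqrt(121.46) = 11.0209
z1+z2 = 1.6000 + 3.5000i
|z1+z2| = sqrt(14.81) = 3.8484
|z1|+|z2| = 7.8924 + 11.0209 = 18.9133

|z1+z2| = 3.8484 ≤ |z1|+|z2| = 18.9133 (verified)


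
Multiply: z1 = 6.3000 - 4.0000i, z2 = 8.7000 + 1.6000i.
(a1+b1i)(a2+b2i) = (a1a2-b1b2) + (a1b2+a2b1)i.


Real = 6.3*8.7 - (-4)*1.6 = 54.81 - (-6.4) = 61.21
Imag = 6.3*1.6 + 8.7*(-4) = 10.08 - (34.8) = -24.72

61.2100 - 24.7200i


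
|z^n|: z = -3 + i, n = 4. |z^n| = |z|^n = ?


|z| = sqrt(9+1) = sqrt(10) = 3.1623
|z^4| = |z|^4 = (sqrt(10))^4 = 10^2 = 100

|z^4| = 100


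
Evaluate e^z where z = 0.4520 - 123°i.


e^0.4520 = 1.57145
cos(-123°) = -0.54464
sin(-123°) = -0.83867
Real = 1.57145*(-0.54464) = -0.8559
Imag = 1.57145*(-0.83867) = -1.3179

-0.8559 - 1.3179i


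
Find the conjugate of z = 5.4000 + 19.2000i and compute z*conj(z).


z_bar = 5.4000 - 19.2000i
z*z_bar = 5.4^2 + 19.2^2 = 29.16 + 368.64 = 397.8

z_bar = 5.4000 - 19.2000i, z*z_bar = 397.8


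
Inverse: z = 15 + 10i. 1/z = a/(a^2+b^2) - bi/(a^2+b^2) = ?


|z|^2 = 225+100 = 325
1/z = (15 - 10i)/325

1/z = 0.0462 - 0.0308i


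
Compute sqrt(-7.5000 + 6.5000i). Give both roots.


|z| = sqrt(56.25+42.25) = 9.9247
sqrt((|z|+a)/2) = sqrt((9.9247+(-7.5))/2) = sqrt(1.2124) = 1.1011
sqrt((|z|-a)/2) = sqrt((9.9247-(-7.5))/2) = sqrt(8.7124) = 2.9517

±(1.1011 + 2.9517i) i.e. 1.1011 + 2.9517i and -1.1011 - 2.9517i


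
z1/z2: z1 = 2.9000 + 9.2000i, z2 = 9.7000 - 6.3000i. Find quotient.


Conjugate of z2 = 9.7000 + 6.3000i
Numerator: (2.9000 + 9.2000i)(9.7000 + 6.3000i) = -29.8300 + 107.5100i
Denominator: 9.7^2 + (-6.3)^2 = 133.78
Result = (-29.8300 + 107.5100i)/133.78

-0.2230 + 0.8036i


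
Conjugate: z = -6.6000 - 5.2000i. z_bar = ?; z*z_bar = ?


z_bar = -6.6000 + 5.2000i
z*z_bar = (-6.6)^2 + (-5.2)^2 = 43.56 + 27.04 = 70.6

z_bar = -6.6000 + 5.2000i, z*z_bar = 70.6


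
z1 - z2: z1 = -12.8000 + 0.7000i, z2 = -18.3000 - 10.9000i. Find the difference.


Real: -12.8 + 18.3 = 5.5
Imag: 0.7 + 10.9 = 11.6

5.5000 + 11.6000i


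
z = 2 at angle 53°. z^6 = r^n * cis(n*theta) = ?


r^6 = 2^6 = 64
n*theta = 6*53° = 318° = 318° (mod 360)
a = 64*cos(318°) = 47.5613
b = 64*sin(318°) = -42.8244

64 cis(318°) = 47.5613 - 42.8244i


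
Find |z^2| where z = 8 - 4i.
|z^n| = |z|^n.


|z| = sqrt(64+16) = sqrt(80) = 8.9443
|z^2| = |z|^2 = (sqrt(80))^2 = 80

|z^2| = 80


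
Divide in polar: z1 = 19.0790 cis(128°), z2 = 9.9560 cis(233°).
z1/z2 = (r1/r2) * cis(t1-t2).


r = 19.0790 / 9.9560 = 1.9163
theta = 128° - 233° = -105° = 255° (mod 360)

1.9163 cis(255°)


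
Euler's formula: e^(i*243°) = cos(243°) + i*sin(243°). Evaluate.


cos(243°) = -0.4540
sin(243°) = -0.8910

e^(i*243°) = -0.4540 - 0.8910i


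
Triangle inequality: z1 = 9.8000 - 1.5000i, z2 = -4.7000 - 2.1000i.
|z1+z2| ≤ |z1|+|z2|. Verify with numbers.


|z1| = sqrt(9.8^2 + (-1.5)^2) = sqrt(98.29) = 9.9141
|z2| = sqrt((-4.7)^2 + (-2.1)^2) = sqrt(26.5) = 5.1478
z1+z2 = 5.1000 - 3.6000i
|z1+z2| = sqrt(38.97) = 6.2426
|z1|+|z2| = 9.9141 + 5.1478 = 15.0619

|z1+z2| = 6.2426 ≤ |z1|+|z2| = 15.0619 (verified)


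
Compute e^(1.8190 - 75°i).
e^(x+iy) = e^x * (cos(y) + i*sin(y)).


e^1.8190 = 6.1657
cos(-75°) = 0.25882
sin(-75°) = -0.96593
Real = 6.1657*0.25882 = 1.5958
Imag = 6.1657*(-0.96593) = -5.9556

1.5958 - 5.9556i


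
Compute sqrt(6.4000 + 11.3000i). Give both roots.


|z| = sqrt(40.96+127.69) = 12.9865
sqrt((|z|+a)/2) = sqrt((12.9865+6.4)/2) = sqrt(9.6933) = 3.1134
sqrt((|z|-a)/2) = sqrt((12.9865-6.4)/2) = sqrt(3.2933) = 1.8147

±(3.1134 + 1.8147i) i.e. 3.1134 + 1.8147i and -3.1134 - 1.8147i


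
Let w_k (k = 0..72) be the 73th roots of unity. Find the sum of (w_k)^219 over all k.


The roots are w_k = w^k with w = e^(2*pi*i/73), and (w^k)^219 = (w^219)^k.
So S = 1 + u + u^2 + ... + u^(72) with u = w^219.
219 = 3*73 + 0, so 219 is a multiple of 73 and u = (w^73)^3 = 1.
Every one of the 73 terms equals 1: S = 73

S = 73


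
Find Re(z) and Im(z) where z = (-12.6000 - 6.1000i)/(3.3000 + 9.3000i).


Multiply by conjugate: (-12.6000 - 6.1000i)(3.3000 - 9.3000i) / (3.3^2 + 9.3^2)
Numerator real = -12.6*3.3 - (6.1)*9.3 = -98.31
Numerator imag = -6.1*3.3 - (-12.6)*9.3 = 97.05
Denominator = 97.38
Re(z) = -98.31/97.38 = -1.0096
Im(z) = 97.05/97.38 = 0.9966

Re(z) = -1.0096, Im(z) = 0.9966


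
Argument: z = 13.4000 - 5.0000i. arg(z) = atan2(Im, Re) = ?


Re = 13.4, Im = -5
arg = atan2(-5, 13.4) = -20.4623 degrees

arg(z) = -20.4623 degrees


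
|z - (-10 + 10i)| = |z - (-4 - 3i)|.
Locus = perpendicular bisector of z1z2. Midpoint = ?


Equal distances means the locus is the perpendicular bisector of z1 and z2.
Midpoint = ((-10+(-4))/2, (10+(-3))/2) = (-7.0000, 3.5000)

Perpendicular bisector through (-7.0000, 3.5000)


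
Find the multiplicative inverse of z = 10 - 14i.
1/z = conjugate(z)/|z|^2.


|z|^2 = 100+196 = 296
1/z = (10 + 14i)/296

1/z = 0.0338 + 0.0473i


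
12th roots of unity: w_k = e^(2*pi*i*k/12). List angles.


The 12th roots of unity are cis(360k/12°) for k=0..11
Angle step = 360/12 = 30°
Primitive root: cis(30°)
Primitive root = 0.8660 + 0.5000i

12 roots at angles: 0°, 30°, 60°, 90°, 120°, 150°, 180°, 210°, 240°, 270°, 300°, 330°


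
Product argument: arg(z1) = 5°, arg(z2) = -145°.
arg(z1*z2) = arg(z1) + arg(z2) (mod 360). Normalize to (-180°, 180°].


arg(z1*z2) = 5° - 145° = -140°
Normalized to (-180°, 180°]: -140°

-140°


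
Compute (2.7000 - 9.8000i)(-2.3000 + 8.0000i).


Real = 2.7*(-2.3) - (-9.8)*8 = -6.21 - (-78.4) = 72.19
Imag = 2.7*8 - (2.3)*(-9.8) = 21.6 + 22.54 = 44.14

72.1900 + 44.1400i


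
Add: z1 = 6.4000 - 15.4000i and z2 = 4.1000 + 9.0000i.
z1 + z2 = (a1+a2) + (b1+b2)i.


Real: 6.4 + 4.1 = 10.5
Imag: -15.4 + 9 = -6.4

10.5000 - 6.4000i


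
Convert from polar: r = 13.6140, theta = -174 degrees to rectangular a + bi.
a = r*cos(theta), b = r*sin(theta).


a = 13.6140*cos(-174°) = 13.6140*(-0.99452) = -13.5394
b = 13.6140*sin(-174°) = 13.6140*(-0.10453) = -1.4231

-13.5394 - 1.4231i


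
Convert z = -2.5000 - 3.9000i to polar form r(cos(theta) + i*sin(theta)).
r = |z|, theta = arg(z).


r = sqrt(6.25+15.21) = sqrt(21.46) = 4.6325
theta = atan2(-3.9, -2.5) = -122.6609 degrees

r = 4.6325, theta = -122.6609 degrees


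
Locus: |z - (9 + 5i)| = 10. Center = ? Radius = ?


|z - z0| = r is a circle with center z0 and radius r.
Center = (9, 5), radius = 10

Circle with center (9, 5) and radius 10


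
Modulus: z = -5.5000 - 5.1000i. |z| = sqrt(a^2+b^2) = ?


|z| = sqrt((-5.5)^2 + (-5.1)^2) = sqrt(30.25 + 26.01) = sqrt(56.26) = 7.5007

|z| = 7.5007


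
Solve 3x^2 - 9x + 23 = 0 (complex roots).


disc = (-9)^2 - 4*3*23 = 81 - 276 = -195
sqrt(|disc|) = sqrt(195) = 13.9642
Real part = 9/(2*3) = 1.5000
Imag part = 13.9642/(2*3) = 2.3274

1.5000 ± 2.3274i


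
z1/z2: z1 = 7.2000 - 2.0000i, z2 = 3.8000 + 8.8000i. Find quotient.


Conjugate of z2 = 3.8000 - 8.8000i
Numerator: (7.2000 - 2.0000i)(3.8000 - 8.8000i) = 9.7600 - 70.9600i
Denominator: 3.8^2 + 8.8^2 = 91.88
Result = (9.7600 - 70.9600i)/91.88

0.1062 - 0.7723i


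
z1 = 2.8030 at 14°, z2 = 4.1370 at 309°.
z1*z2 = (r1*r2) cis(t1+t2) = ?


r = 2.8030 * 4.1370 = 11.5960
theta = 14° + 309° = 323° = 323° (mod 360)

11.5960 cis(323°)


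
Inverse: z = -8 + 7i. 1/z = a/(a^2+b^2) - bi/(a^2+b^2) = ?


|z|^2 = 64+49 = 113
1/z = (-8 - 7i)/113

1/z = -0.0708 - 0.0619i


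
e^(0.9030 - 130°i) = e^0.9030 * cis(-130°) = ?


e^0.9030 = 2.4670
cos(-130°) = -0.6428
sin(-130°) = -0.76604
Real = 2.4670*(-0.6428) = -1.5858
Imag = 2.4670*(-0.76604) = -1.8898

-1.5858 - 1.8898i


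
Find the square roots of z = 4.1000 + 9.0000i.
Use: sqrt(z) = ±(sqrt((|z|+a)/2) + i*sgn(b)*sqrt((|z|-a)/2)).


|z| = sqrt(16.81+81) = 9.8899
sqrt((|z|+a)/2) = sqrt((9.8899+4.1)/2) = sqrt(6.9949) = 2.6448
sqrt((|z|-a)/2) = sqrt((9.8899-4.1)/2) = sqrt(2.8949) = 1.7015

±(2.6448 + 1.7015i) i.e. 2.6448 + 1.7015i and -2.6448 - 1.7015i


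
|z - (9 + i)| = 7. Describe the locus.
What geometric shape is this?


|z - z0| = r is a circle with center z0 and radius r.
Center = (9, 1), radius = 7

Circle with center (9, 1) and radius 7


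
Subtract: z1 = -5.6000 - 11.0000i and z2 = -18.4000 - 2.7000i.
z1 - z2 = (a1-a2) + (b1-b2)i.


Real: -5.6 + 18.4 = 12.8
Imag: -11 + 2.7 = -8.3

12.8000 - 8.3000i


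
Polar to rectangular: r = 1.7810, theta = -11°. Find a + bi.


a = 1.7810*cos(-11°) = 1.7810*0.98163 = 1.7483
b = 1.7810*sin(-11°) = 1.7810*(-0.1908) = -0.3398

1.7483 - 0.3398i


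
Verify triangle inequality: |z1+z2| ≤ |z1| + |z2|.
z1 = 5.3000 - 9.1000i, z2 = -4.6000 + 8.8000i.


|z1| = sqrt(5.3^2 + (-9.1)^2) = sqrt(110.9) = 10.5309
|z2| = sqrt((-4.6)^2 + 8.8^2) = sqrt(98.6) = 9.9298
z1+z2 = 0.7000 - 0.3000i
|z1+z2| = sqrt(0.58) = 0.7616
|z1|+|z2| = 10.5309 + 9.9298 = 20.4607

|z1+z2| = 0.7616 ≤ |z1|+|z2| = 20.4607 (verified)


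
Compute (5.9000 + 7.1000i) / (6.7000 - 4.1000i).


Conjugate of z2 = 6.7000 + 4.1000i
Numerator: (5.9000 + 7.1000i)(6.7000 + 4.1000i) = 10.4200 + 71.7600i
Denominator: 6.7^2 + (-4.1)^2 = 61.7
Result = (10.4200 + 71.7600i)/61.7

0.1689 + 1.1630i


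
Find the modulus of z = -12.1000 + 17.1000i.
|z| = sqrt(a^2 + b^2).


|z| = sqrt((-12.1)^2 + 17.1^2) = sqrt(146.41 + 292.41) = sqrt(438.82) = 20.9480

|z| = 20.9480


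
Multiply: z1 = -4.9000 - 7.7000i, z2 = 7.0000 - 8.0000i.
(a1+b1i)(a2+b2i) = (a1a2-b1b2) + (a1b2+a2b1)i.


Real = -4.9*7 - (-7.7)*(-8) = -34.3 - 61.6 = -95.9
Imag = -4.9*(-8) + 7*(-7.7) = 39.2 - (53.9) = -14.7

-95.9000 - 14.7000i


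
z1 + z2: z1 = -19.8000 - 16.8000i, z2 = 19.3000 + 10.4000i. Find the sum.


Real: -19.8 + 19.3 = -0.5
Imag: -16.8 + 10.4 = -6.4

-0.5000 - 6.4000i


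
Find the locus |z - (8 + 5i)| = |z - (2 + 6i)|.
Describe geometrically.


Equal distances means the locus is the perpendicular bisector of z1 and z2.
Midpoint = ((8+2)/2, (5+6)/2) = (5.0000, 5.5000)

Perpendicular bisector through (5.0000, 5.5000)


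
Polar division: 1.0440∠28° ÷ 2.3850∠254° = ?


r = 1.0440 / 2.3850 = 0.4377
theta = 28° - 254° = -226° = 134° (mod 360)

0.4377 cis(134°)


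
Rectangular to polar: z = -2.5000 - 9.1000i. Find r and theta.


r = sqrt(6.25+82.81) = sqrt(89.06) = 9.4372
theta = atan2(-9.1, -2.5) = -105.3616 degrees

r = 9.4372, theta = -105.3616 degrees


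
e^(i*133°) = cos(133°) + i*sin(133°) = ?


cos(133°) = -0.6820
sin(133°) = 0.7314

e^(i*133°) = -0.6820 + 0.7314i


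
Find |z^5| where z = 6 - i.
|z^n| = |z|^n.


|z| = sqrt(36+1) = sqrt(37) = 6.0828
|z^5| = |z|^5 = (sqrt(37))^5 = 37^2 * sqrt(37) = 1369*sqrt(37)

|z^5| = 1369*sqrt(37) ≈ 8327.3019


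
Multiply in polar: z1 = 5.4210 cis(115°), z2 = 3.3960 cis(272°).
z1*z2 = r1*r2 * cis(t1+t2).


r = 5.4210 * 3.3960 = 18.4097
theta = 115° + 272° = 387° = 27° (mod 360)

18.4097 cis(27°)


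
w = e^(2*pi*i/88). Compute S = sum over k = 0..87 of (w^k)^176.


The roots are w_k = w^k with w = e^(2*pi*i/88), and (w^k)^176 = (w^176)^k.
So S = 1 + u + u^2 + ... + u^(87) with u = w^176.
176 = 2*88 + 0, so 176 is a multiple of 88 and u = (w^88)^2 = 1.
Every one of the 88 terms equals 1: S = 88

S = 88


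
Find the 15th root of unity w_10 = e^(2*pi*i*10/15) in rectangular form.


Angle = 360*10/15 = 240°
a = cos(240°) = -0.5000
b = sin(240°) = -0.8660

-0.5000 - 0.8660i


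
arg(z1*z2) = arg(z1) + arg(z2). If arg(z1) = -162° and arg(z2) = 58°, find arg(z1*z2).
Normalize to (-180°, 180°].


arg(z1*z2) = -162° + 58° = -104°
Normalized to (-180°, 180°]: -104°

-104°


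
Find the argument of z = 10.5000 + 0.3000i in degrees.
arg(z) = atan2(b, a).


Re = 10.5, Im = 0.3
arg = atan2(0.3, 10.5) = 1.6366 degrees

arg(z) = 1.6366 degrees


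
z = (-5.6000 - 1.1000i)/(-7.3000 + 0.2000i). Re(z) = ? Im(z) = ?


Multiply by conjugate: (-5.6000 - 1.1000i)(-7.3000 - 0.2000i) / ((-7.3)^2 + 0.2^2)
Numerator real = -5.6*(-7.3) - (1.1)*0.2 = 40.66
Numerator imag = -1.1*(-7.3) - (-5.6)*0.2 = 9.15
Denominator = 53.33
Re(z) = 40.66/53.33 = 0.7624
Im(z) = 9.15/53.33 = 0.1716

Re(z) = 0.7624, Im(z) = 0.1716


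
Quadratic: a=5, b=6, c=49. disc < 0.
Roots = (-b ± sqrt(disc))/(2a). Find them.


disc = 6^2 - 4*5*49 = 36 - 980 = -944
sqrt(|disc|) = sqrt(944) = 30.7246
Real part = -6/(2*5) = -0.6000
Imag part = 30.7246/(2*5) = 3.0725

-0.6000 ± 3.0725i


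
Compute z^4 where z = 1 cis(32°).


r^4 = 1^4 = 1
n*theta = 4*32° = 128° = 128° (mod 360)
a = 1*cos(128°) = -0.6157
b = 1*sin(128°) = 0.7880

1 cis(128°) = -0.6157 + 0.7880i


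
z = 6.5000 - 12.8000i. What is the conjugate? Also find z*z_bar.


z_bar = 6.5000 + 12.8000i
z*z_bar = 6.5^2 + (-12.8)^2 = 42.25 + 163.84 = 206.09

z_bar = 6.5000 + 12.8000i, z*z_bar = 206.09


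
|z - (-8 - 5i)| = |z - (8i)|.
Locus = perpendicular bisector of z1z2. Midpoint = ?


Equal distances means the locus is the perpendicular bisector of z1 and z2.
Midpoint = ((-8+0)/2, (-5+8)/2) = (-4.0000, 1.5000)

Perpendicular bisector through (-4.0000, 1.5000)


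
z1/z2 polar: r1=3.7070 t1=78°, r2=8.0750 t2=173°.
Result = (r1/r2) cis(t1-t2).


r = 3.7070 / 8.0750 = 0.4591
theta = 78° - 173° = -95° = 265° (mod 360)

0.4591 cis(265°)


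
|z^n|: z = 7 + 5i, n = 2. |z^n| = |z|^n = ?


|z| = sqrt(49+25) = sqrt(74) = 8.6023
|z^2| = |z|^2 = (sqrt(74))^2 = 74

|z^2| = 74


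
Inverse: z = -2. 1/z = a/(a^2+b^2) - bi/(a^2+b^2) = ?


|z|^2 = 4+0 = 4
1/z = (-2 - 0i)/4

1/z = -0.5000 + 0i


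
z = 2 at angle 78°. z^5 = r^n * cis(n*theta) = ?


r^5 = 2^5 = 32
n*theta = 5*78° = 390° = 30° (mod 360)
a = 32*cos(30°) = 27.7128
b = 32*sin(30°) = 16.0000

32 cis(30°) = 27.7128 + 16.0000i


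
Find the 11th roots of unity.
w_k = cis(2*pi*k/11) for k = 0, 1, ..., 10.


The 11th roots of unity are cis(360k/11°) for k=0..10
Angle step = 360/11 = 32.7273°
Primitive root: cis(32.7273°)
Primitive root = 0.8413 + 0.5406i

11 roots at angles: 0°, 32.7273°, 65.4545°, 98.1818°, 130.9091°, 163.6364°, 196.3636°, 229.0909°, 261.8182°, 294.5455°, 327.2727°


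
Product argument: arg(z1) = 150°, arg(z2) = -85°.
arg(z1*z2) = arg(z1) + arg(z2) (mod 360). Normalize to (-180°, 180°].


arg(z1*z2) = 150° - 85° = 65°
Normalized to (-180°, 180°]: 65°

65°


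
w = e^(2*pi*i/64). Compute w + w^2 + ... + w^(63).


With w = e^(2*pi*i/64), all 64 of the 64th roots of unity w^0 = 1, w, ..., w^(63) sum to 0: 1 + w + ... + w^(63) = (1 - w^64)/(1 - w) = 0 since w^64 = 1, w ≠ 1.
Removing the root 1: w + w^2 + ... + w^(63) = 0 - 1 = -1

Sum = -1


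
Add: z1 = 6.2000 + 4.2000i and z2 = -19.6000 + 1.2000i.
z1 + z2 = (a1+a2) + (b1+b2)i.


Real: 6.2 - 19.6 = -13.4
Imag: 4.2 + 1.2 = 5.4

-13.4000 + 5.4000i


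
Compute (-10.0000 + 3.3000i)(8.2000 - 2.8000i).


Real = -10*8.2 - 3.3*(-2.8) = -82 - (-9.24) = -72.76
Imag = -10*(-2.8) + 8.2*3.3 = 28 + 27.06 = 55.06

-72.7600 + 55.0600i


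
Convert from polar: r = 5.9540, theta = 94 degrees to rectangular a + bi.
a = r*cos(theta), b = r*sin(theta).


a = 5.9540*cos(94°) = 5.9540*(-0.069756) = -0.4153
b = 5.9540*sin(94°) = 5.9540*0.99756 = 5.9395

-0.4153 + 5.9395i


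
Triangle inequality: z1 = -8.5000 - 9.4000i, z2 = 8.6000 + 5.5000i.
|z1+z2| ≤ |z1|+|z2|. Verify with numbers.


|z1| = sqrt((-8.5)^2 + (-9.4)^2) = sqrt(160.61) = 12.6732
|z2| = sqrt(8.6^2 + 5.5^2) = sqrt(104.21) = 10.2083
z1+z2 = 0.1000 - 3.9000i
|z1+z2| = sqrt(15.22) = 3.9013
|z1|+|z2| = 12.6732 + 10.2083 = 22.8815

|z1+z2| = 3.9013 ≤ |z1|+|z2| = 22.8815 (verified)


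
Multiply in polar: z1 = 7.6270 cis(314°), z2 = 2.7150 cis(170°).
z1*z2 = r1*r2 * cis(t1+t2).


r = 7.6270 * 2.7150 = 20.7073
theta = 314° + 170° = 484° = 124° (mod 360)

20.7073 cis(124°)


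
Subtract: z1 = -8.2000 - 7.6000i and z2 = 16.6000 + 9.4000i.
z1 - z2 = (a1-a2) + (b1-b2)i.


Real: -8.2 - 16.6 = -24.8
Imag: -7.6 - 9.4 = -17

-24.8000 - 17.0000i


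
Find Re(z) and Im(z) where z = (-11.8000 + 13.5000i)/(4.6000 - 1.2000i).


Multiply by conjugate: (-11.8000 + 13.5000i)(4.6000 + 1.2000i) / (4.6^2 + (-1.2)^2)
Numerator real = -11.8*4.6 + 13.5*(-1.2) = -70.48
Numerator imag = 13.5*4.6 - (-11.8)*(-1.2) = 47.94
Denominator = 22.6
Re(z) = -70.48/22.6 = -3.1186
Im(z) = 47.94/22.6 = 2.1212

Re(z) = -3.1186, Im(z) = 2.1212


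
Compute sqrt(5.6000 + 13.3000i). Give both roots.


|z| = sqrt(31.36+176.89) = 14.4309
sqrt((|z|+a)/2) = sqrt((14.4309+5.6)/2) = sqrt(10.0154) = 3.1647
sqrt((|z|-a)/2) = sqrt((14.4309-5.6)/2) = sqrt(4.4154) = 2.1013

±(3.1647 + 2.1013i) i.e. 3.1647 + 2.1013i and -3.1647 - 2.1013i


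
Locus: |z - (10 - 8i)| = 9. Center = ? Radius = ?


|z - z0| = r is a circle with center z0 and radius r.
Center = (10, -8), radius = 9

Circle with center (10, -8) and radius 9


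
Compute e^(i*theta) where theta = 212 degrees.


cos(212°) = -0.8480
sin(212°) = -0.5299

e^(i*212°) = -0.8480 - 0.5299i


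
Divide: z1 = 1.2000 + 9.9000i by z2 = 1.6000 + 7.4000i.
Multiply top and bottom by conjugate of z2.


Conjugate of z2 = 1.6000 - 7.4000i
Numerator: (1.2000 + 9.9000i)(1.6000 - 7.4000i) = 75.1800 + 6.9600i
Denominator: 1.6^2 + 7.4^2 = 57.32
Result = (75.1800 + 6.9600i)/57.32

1.3116 + 0.1214i


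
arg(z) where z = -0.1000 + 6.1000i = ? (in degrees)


Re = -0.1, Im = 6.1
arg = atan2(6.1, -0.1) = 90.9392 degrees

arg(z) = 90.9392 degrees


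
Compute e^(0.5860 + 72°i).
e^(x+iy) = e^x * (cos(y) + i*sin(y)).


e^0.5860 = 1.79679
cos(72°) = 0.309
sin(72°) = 0.951057
Real = 1.79679*0.309 = 0.5552
Imag = 1.79679*0.951057 = 1.7088

0.5552 + 1.7088i


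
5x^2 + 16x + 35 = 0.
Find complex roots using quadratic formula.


disc = 16^2 - 4*5*35 = 256 - 700 = -444
sqrt(|disc|) = sqrt(444) = 21.0713
Real part = -16/(2*5) = -1.6000
Imag part = 21.0713/(2*5) = 2.1071

-1.6000 ± 2.1071i


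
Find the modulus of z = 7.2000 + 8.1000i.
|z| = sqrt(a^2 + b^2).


|z| = sqrt(7.2^2 + 8.1^2) = sqrt(51.84 + 65.61) = sqrt(117.45) = 10.8374

|z| = 10.8374


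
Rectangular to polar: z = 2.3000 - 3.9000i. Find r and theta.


r = sqrt(5.29+15.21) = sqrt(20.5) = 4.5277
theta = atan2(-3.9, 2.3) = -59.4703 degrees

r = 4.5277, theta = -59.4703 degrees


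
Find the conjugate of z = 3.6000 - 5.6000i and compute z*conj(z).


z_bar = 3.6000 + 5.6000i
z*z_bar = 3.6^2 + (-5.6)^2 = 12.96 + 31.36 = 44.32

z_bar = 3.6000 + 5.6000i, z*z_bar = 44.32


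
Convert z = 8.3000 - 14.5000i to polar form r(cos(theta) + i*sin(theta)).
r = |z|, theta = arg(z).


r = sqrt(68.89+210.25) = sqrt(279.14) = 16.7075
theta = atan2(-14.5, 8.3) = -60.2126 degrees

r = 16.7075, theta = -60.2126 degrees


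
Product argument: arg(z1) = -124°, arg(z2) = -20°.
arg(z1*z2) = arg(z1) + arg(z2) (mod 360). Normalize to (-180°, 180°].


arg(z1*z2) = -124° - 20° = -144°
Normalized to (-180°, 180°]: -144°

-144°


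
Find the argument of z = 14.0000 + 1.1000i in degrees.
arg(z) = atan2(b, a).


Re = 14, Im = 1.1
arg = atan2(1.1, 14) = 4.4926 degrees

arg(z) = 4.4926 degrees


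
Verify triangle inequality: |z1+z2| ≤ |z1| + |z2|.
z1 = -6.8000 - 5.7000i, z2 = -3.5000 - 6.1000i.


|z1| = sqrt((-6.8)^2 + (-5.7)^2) = sqrt(78.73) = 8.8730
|z2| = sqrt((-3.5)^2 + (-6.1)^2) = sqrt(49.46) = 7.0328
z1+z2 = -10.3000 - 11.8000i
|z1+z2| = sqrt(245.33) = 15.6630
|z1|+|z2| = 8.8730 + 7.0328 = 15.9058

|z1+z2| = 15.6630 ≤ |z1|+|z2| = 15.9058 (verified)


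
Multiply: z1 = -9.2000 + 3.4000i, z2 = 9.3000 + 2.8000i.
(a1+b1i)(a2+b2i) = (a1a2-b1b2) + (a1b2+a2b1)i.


Real = -9.2*9.3 - 3.4*2.8 = -85.56 - 9.52 = -95.08
Imag = -9.2*2.8 + 9.3*3.4 = -25.76 + 31.62 = 5.86

-95.0800 + 5.8600i


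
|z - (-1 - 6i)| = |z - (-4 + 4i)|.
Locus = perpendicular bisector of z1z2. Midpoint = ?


Equal distances means the locus is the perpendicular bisector of z1 and z2.
Midpoint = ((-1+(-4))/2, (-6+4)/2) = (-2.5000, -1.0000)

Perpendicular bisector through (-2.5000, -1.0000)


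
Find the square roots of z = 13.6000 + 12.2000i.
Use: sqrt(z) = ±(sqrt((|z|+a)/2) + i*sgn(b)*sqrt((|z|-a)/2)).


|z| = sqrt(184.96+148.84) = 18.2702
sqrt((|z|+a)/2) = sqrt((18.2702+13.6)/2) = sqrt(15.9351) = 3.9919
sqrt((|z|-a)/2) = sqrt((18.2702-13.6)/2) = sqrt(2.3351) = 1.5281

±(3.9919 + 1.5281i) i.e. 3.9919 + 1.5281i and -3.9919 - 1.5281i


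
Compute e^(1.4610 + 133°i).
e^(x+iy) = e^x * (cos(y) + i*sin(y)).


e^1.4610 = 4.3103
cos(133°) = -0.682
sin(133°) = 0.73135
Real = 4.3103*(-0.682) = -2.9396
Imag = 4.3103*0.73135 = 3.1523

-2.9396 + 3.1523i


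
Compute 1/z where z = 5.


|z|^2 = 25+0 = 25
1/z = (5 - 0i)/25

1/z = 0.2000 + 0i


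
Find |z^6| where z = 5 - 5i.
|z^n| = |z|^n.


|z| = sqrt(25+25) = sqrt(50) = 7.0711
|z^6| = |z|^6 = (sqrt(50))^6 = 50^3 = 125000

|z^6| = 125000


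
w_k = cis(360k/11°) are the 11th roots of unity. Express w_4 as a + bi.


Angle = 360*4/11 = 130.9091°
a = cos(130.9091°) = -0.6549
b = sin(130.9091°) = 0.7557

-0.6549 + 0.7557i


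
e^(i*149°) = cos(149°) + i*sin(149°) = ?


cos(149°) = -0.8572
sin(149°) = 0.5150

e^(i*149°) = -0.8572 + 0.5150i


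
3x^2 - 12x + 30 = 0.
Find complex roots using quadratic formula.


disc = (-12)^2 - 4*3*30 = 144 - 360 = -216
sqrt(|disc|) = sqrt(216) = 14.6969
Real part = 12/(2*3) = 2.0000
Imag part = 14.6969/(2*3) = 2.4495

2.0000 ± 2.4495i


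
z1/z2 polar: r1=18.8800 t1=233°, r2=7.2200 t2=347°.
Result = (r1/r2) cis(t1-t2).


r = 18.8800 / 7.2200 = 2.6150
theta = 233° - 347° = -114° = 246° (mod 360)

2.6150 cis(246°)


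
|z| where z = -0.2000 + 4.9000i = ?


|z| = sqrt((-0.2)^2 + 4.9^2) = sqrt(0.04 + 24.01) = sqrt(24.05) = 4.9041

|z| = 4.9041


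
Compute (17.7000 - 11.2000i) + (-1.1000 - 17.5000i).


Real: 17.7 - 1.1 = 16.6
Imag: -11.2 - 17.5 = -28.7

16.6000 - 28.7000i


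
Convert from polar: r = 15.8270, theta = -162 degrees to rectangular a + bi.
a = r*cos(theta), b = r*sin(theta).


a = 15.8270*cos(-162°) = 15.8270*(-0.95106) = -15.0524
b = 15.8270*sin(-162°) = 15.8270*(-0.309017) = -4.8908

-15.0524 - 4.8908i


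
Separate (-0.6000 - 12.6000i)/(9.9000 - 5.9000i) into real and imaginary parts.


Multiply by conjugate: (-0.6000 - 12.6000i)(9.9000 + 5.9000i) / (9.9^2 + (-5.9)^2)
Numerator real = -0.6*9.9 - (12.6)*(-5.9) = 68.4
Numerator imag = -12.6*9.9 - (-0.6)*(-5.9) = -128.28
Denominator = 132.82
Re(z) = 68.4/132.82 = 0.5150
Im(z) = -128.28/132.82 = -0.9658

Re(z) = 0.5150, Im(z) = -0.9658


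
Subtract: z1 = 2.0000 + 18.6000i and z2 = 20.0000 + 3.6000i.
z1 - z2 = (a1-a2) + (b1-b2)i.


Real: 2 - 20 = -18
Imag: 18.6 - 3.6 = 15

-18.0000 + 15.0000i


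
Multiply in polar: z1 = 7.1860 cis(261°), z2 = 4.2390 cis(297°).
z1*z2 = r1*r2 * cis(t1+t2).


r = 7.1860 * 4.2390 = 30.4615
theta = 261° + 297° = 558° = 198° (mod 360)

30.4615 cis(198°)


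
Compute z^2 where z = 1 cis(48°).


r^2 = 1^2 = 1
n*theta = 2*48° = 96° = 96° (mod 360)
a = 1*cos(96°) = -0.1045
b = 1*sin(96°) = 0.9945

1 cis(96°) = -0.1045 + 0.9945i


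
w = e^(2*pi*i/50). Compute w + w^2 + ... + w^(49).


With w = e^(2*pi*i/50), all 50 of the 50th roots of unity w^0 = 1, w, ..., w^(49) sum to 0: 1 + w + ... + w^(49) = (1 - w^50)/(1 - w) = 0 since w^50 = 1, w ≠ 1.
Removing the root 1: w + w^2 + ... + w^(49) = 0 - 1 = -1

Sum = -1


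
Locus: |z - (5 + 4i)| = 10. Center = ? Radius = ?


|z - z0| = r is a circle with center z0 and radius r.
Center = (5, 4), radius = 10

Circle with center (5, 4) and radius 10


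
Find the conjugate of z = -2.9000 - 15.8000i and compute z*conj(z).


z_bar = -2.9000 + 15.8000i
z*z_bar = (-2.9)^2 + (-15.8)^2 = 8.41 + 249.64 = 258.05

z_bar = -2.9000 + 15.8000i, z*z_bar = 258.05


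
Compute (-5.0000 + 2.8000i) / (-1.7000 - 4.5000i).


Conjugate of z2 = -1.7000 + 4.5000i
Numerator: (-5.0000 + 2.8000i)(-1.7000 + 4.5000i) = -4.1000 - 27.2600i
Denominator: (-1.7)^2 + (-4.5)^2 = 23.14
Result = (-4.1000 - 27.2600i)/23.14

-0.1772 - 1.1780i


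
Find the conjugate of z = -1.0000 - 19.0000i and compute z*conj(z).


z_bar = -1.0000 + 19.0000i
z*z_bar = (-1)^2 + (-19)^2 = 1 + 361 = 362

z_bar = -1.0000 + 19.0000i, z*z_bar = 362


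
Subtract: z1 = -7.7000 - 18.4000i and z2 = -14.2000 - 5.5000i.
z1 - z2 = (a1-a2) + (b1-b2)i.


Real: -7.7 + 14.2 = 6.5
Imag: -18.4 + 5.5 = -12.9

6.5000 - 12.9000i


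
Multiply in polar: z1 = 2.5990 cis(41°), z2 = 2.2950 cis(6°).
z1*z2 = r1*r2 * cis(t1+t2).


r = 2.5990 * 2.2950 = 5.9647
theta = 41° + 6° = 47° = 47° (mod 360)

5.9647 cis(47°)


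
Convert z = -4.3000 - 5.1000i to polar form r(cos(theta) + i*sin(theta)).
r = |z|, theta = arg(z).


r = sqrt(18.49+26.01) = sqrt(44.5) = 6.6708
theta = atan2(-5.1, -4.3) = -130.1355 degrees

r = 6.6708, theta = -130.1355 degrees


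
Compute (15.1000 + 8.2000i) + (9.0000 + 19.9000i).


Real: 15.1 + 9 = 24.1
Imag: 8.2 + 19.9 = 28.1

24.1000 + 28.1000i


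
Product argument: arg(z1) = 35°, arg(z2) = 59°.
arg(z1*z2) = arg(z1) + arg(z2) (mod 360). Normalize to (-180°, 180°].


arg(z1*z2) = 35° + 59° = 94°
Normalized to (-180°, 180°]: 94°

94°


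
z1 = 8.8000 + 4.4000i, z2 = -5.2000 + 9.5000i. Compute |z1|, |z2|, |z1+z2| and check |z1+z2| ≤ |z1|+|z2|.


|z1| = sqrt(8.8^2 + 4.4^2) = sqrt(96.8) = 9.8387
|z2| = sqrt((-5.2)^2 + 9.5^2) = sqrt(117.29) = 10.8301
z1+z2 = 3.6000 + 13.9000i
|z1+z2| = sqrt(206.17) = 14.3586
|z1|+|z2| = 9.8387 + 10.8301 = 20.6688

|z1+z2| = 14.3586 ≤ |z1|+|z2| = 20.6688 (verified)


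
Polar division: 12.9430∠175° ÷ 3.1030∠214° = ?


r = 12.9430 / 3.1030 = 4.1711
theta = 175° - 214° = -39° = 321° (mod 360)

4.1711 cis(321°)


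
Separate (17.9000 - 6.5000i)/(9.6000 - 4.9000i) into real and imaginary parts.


Multiply by conjugate: (17.9000 - 6.5000i)(9.6000 + 4.9000i) / (9.6^2 + (-4.9)^2)
Numerator real = 17.9*9.6 - (6.5)*(-4.9) = 203.69
Numerator imag = -6.5*9.6 - 17.9*(-4.9) = 25.31
Denominator = 116.17
Re(z) = 203.69/116.17 = 1.7534
Im(z) = 25.31/116.17 = 0.2179

Re(z) = 1.7534, Im(z) = 0.2179


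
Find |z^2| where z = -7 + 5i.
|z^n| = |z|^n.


|z| = sqrt(49+25) = sqrt(74) = 8.6023
|z^2| = |z|^2 = (sqrt(74))^2 = 74

|z^2| = 74


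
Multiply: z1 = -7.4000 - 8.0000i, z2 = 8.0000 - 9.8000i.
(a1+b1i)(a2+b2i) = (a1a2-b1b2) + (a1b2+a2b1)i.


Real = -7.4*8 - (-8)*(-9.8) = -59.2 - 78.4 = -137.6
Imag = -7.4*(-9.8) + 8*(-8) = 72.52 - (64) = 8.52

-137.6000 + 8.5200i


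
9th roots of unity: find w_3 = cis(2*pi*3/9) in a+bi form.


Angle = 360*3/9 = 120°
a = cos(120°) = -0.5000
b = sin(120°) = 0.8660

-0.5000 + 0.8660i


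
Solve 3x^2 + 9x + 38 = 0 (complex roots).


disc = 9^2 - 4*3*38 = 81 - 456 = -375
sqrt(|disc|) = sqrt(375) = 19.3649
Real part = -9/(2*3) = -1.5000
Imag part = 19.3649/(2*3) = 3.2275

-1.5000 ± 3.2275i


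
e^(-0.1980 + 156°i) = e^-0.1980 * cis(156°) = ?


e^-0.1980 = 0.8204
cos(156°) = -0.9135
sin(156°) = 0.4067
Real = 0.8204*(-0.9135) = -0.7494
Imag = 0.8204*0.4067 = 0.3337

-0.7494 + 0.3337i


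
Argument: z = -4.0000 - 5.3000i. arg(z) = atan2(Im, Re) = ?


Re = -4, Im = -5.3
arg = atan2(-5.3, -4) = -127.0425 degrees

arg(z) = -127.0425 degrees


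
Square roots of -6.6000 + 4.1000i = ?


|z| = sqrt(43.56+16.81) = 7.7698
sqrt((|z|+a)/2) = sqrt((7.7698+(-6.6))/2) = sqrt(0.5849) = 0.7648
sqrt((|z|-a)/2) = sqrt((7.7698-(-6.6))/2) = sqrt(7.1849) = 2.6805

±(0.7648 + 2.6805i) i.e. 0.7648 + 2.6805i and -0.7648 - 2.6805i


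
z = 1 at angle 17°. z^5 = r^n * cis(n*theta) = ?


r^5 = 1^5 = 1
n*theta = 5*17° = 85° = 85° (mod 360)
a = 1*cos(85°) = 0.0872
b = 1*sin(85°) = 0.9962

1 cis(85°) = 0.0872 + 0.9962i


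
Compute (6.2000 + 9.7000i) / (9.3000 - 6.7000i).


Conjugate of z2 = 9.3000 + 6.7000i
Numerator: (6.2000 + 9.7000i)(9.3000 + 6.7000i) = -7.3300 + 131.7500i
Denominator: 9.3^2 + (-6.7)^2 = 131.38
Result = (-7.3300 + 131.7500i)/131.38

-0.0558 + 1.0028i


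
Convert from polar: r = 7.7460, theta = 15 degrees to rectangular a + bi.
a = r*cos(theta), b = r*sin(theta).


a = 7.7460*cos(15°) = 7.7460*0.96593 = 7.4821
b = 7.7460*sin(15°) = 7.7460*0.25882 = 2.0048

7.4821 + 2.0048i


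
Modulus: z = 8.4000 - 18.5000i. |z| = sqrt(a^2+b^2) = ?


|z| = sqrt(8.4^2 + (-18.5)^2) = sqrt(70.56 + 342.25) = sqrt(412.81) = 20.3177

|z| = 20.3177


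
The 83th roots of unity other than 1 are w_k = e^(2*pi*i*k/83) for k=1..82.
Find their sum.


With w = e^(2*pi*i/83), all 83 of the 83th roots of unity w^0 = 1, w, ..., w^(82) sum to 0: 1 + w + ... + w^(82) = (1 - w^83)/(1 - w) = 0 since w^83 = 1, w ≠ 1.
Removing the root 1: w + w^2 + ... + w^(82) = 0 - 1 = -1

Sum = -1


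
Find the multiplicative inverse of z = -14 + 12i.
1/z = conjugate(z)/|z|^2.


|z|^2 = 196+144 = 340
1/z = (-14 - 12i)/340

1/z = -0.0412 - 0.0353i
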